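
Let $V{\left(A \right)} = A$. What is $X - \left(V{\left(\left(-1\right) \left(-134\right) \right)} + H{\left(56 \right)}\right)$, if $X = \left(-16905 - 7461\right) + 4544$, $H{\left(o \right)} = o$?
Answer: $-20012$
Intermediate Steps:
$X = -19822$ ($X = -24366 + 4544 = -19822$)
$X - \left(V{\left(\left(-1\right) \left(-134\right) \right)} + H{\left(56 \right)}\right) = -19822 - \left(\left(-1\right) \left(-134\right) + 56\right) = -19822 - \left(134 + 56\right) = -19822 - 190 = -20012$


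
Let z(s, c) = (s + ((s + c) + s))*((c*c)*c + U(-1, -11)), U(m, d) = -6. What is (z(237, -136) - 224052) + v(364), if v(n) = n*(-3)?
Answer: -1446615794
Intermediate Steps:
v(n) = -3*n
z(s, c) = (-6 + c³)*(c + 3*s) (z(s, c) = (s + ((s + c) + s))*((c*c)*c - 6) = (s + ((c + s) + s))*(c²*c - 6) = (s + (c + 2*s))*(c³ - 6) = (c + 3*s)*(-6 + c³) = (-6 + c³)*(c + 3*s))
(z(237, -136) - 224052) + v(364) = (((-136)⁴ - 18*237 - 6*(-136) + 3*237*(-136)³) - 224052) - 3*364 = ((342102016 - 4266 + 816 + 3*237*(-2515456)) - 224052) - 1092 = ((342102016 - 4266 + 816 - 1788489216) - 224052) - 1092 = (-1446390650 - 224052) - 1092 = -1446614702 - 1092 = -1446615794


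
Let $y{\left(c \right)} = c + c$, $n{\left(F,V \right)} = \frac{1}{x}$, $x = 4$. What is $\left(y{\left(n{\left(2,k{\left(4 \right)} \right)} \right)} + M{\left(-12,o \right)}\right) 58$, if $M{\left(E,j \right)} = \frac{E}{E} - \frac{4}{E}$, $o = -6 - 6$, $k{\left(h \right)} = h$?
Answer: $\frac{319}{3} \approx 106.33$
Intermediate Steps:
$n{\left(F,V \right)} = \frac{1}{4}$
$y{\left(c \right)} = 2 c$
$o = -12$ ($o = -6 - 6 = -12$)
$M{\left(E,j \right)} = 1 - \frac{4}{E}$
$\left(y{\left(n{\left(2,k{\left(4 \right)} \right)} \right)} + M{\left(-12,o \right)}\right) 58 = \left(2 \cdot \frac{1}{4} + \frac{-4 - 12}{-12}\right) 58 = \left(\frac{1}{2} - - \frac{4}{3}\right) 58 = \left(\frac{1}{2} + \frac{4}{3}\right) 58 = \frac{11}{6} \cdot 58 = \frac{319}{3}$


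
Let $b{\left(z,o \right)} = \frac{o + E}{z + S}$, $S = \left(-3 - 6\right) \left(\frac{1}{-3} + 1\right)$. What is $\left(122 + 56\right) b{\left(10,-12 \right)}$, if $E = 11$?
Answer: $- \frac{89}{2} \approx -44.5$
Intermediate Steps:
$S = -6$ ($S = - 9 \left(- \frac{1}{3} + 1\right) = \left(-9\right) \frac{2}{3} = -6$)
$b{\left(z,o \right)} = \frac{11 + o}{-6 + z}$ ($b{\left(z,o \right)} = \frac{o + 11}{z - 6} = \frac{11 + o}{-6 + z}$)
$\left(122 + 56\right) b{\left(10,-12 \right)} = \left(122 + 56\right) \frac{11 - 12}{-6 + 10} = 178 \cdot \frac{1}{4} \left(-1\right) = 178 \left(- \frac{1}{4}\right) = - \frac{89}{2}$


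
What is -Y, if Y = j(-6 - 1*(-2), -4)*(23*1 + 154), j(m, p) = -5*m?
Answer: -3540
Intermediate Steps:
Y = 3540 (Y = (-5*(-6 - 1*(-2)))*(23*1 + 154) = (-5*(-6 + 2))*(23 + 154) = -5*(-4)*177 = 20*177 = 3540)
-Y = -1*3540 = -3540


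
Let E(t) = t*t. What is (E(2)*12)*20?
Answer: 960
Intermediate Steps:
E(t) = t²
(E(2)*12)*20 = (2²*12)*20 = (4*12)*20 = 48*20 = 960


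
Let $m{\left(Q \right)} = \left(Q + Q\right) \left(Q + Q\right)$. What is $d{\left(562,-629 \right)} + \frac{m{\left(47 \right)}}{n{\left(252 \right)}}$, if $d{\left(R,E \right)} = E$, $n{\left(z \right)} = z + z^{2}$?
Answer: $- \frac{10023422}{15939} \approx -628.86$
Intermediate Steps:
$m{\left(Q \right)} = 4 Q^{2}$ ($m{\left(Q \right)} = 2 Q 2 Q = 4 Q^{2}$)
$d{\left(562,-629 \right)} + \frac{m{\left(47 \right)}}{n{\left(252 \right)}} = -629 + \frac{4 \cdot 47^{2}}{252 \left(1 + 252\right)} = -629 + \frac{4 \cdot 2209}{252 \cdot 253} = -629 + \frac{8836}{63756} = -629 + 8836 \cdot \frac{1}{63756} = -629 + \frac{2209}{15939} = - \frac{10023422}{15939}$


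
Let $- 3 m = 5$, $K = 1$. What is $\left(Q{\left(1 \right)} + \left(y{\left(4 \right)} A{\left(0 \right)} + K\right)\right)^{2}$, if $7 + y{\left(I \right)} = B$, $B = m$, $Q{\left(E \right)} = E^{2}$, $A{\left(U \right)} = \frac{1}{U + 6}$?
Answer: $\frac{25}{81} \approx 0.30864$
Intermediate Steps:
$A{\left(U \right)} = \frac{1}{6 + U}$
$m = - \frac{5}{3}$ ($m = \left(- \frac{1}{3}\right) 5 = - \frac{5}{3} \approx -1.6667$)
$B = - \frac{5}{3} \approx -1.6667$
$y{\left(I \right)} = - \frac{26}{3}$ ($y{\left(I \right)} = -7 - \frac{5}{3} = - \frac{26}{3}$)
$\left(Q{\left(1 \right)} + \left(y{\left(4 \right)} A{\left(0 \right)} + K\right)\right)^{2} = \left(1^{2} + \left(- \frac{26}{3 \left(6 + 0\right)} + 1\right)\right)^{2} = \left(1 + \left(- \frac{26}{3 \cdot 6} + 1\right)\right)^{2} = \left(1 + \left(\left(- \frac{26}{3}\right) \frac{1}{6} + 1\right)\right)^{2} = \left(1 + \left(- \frac{13}{9} + 1\right)\right)^{2} = \left(1 - \frac{4}{9}\right)^{2} = \left(\frac{5}{9}\right)^{2} = \frac{25}{81}$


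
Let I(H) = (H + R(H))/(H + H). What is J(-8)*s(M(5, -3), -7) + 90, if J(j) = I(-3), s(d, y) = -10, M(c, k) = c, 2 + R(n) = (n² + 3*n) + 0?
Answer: 245/3 ≈ 81.667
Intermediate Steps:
R(n) = -2 + n² + 3*n (R(n) = -2 + ((n² + 3*n) + 0) = -2 + (n² + 3*n) = -2 + n² + 3*n)
I(H) = (-2 + H² + 4*H)/(2*H) (I(H) = (H + (-2 + H² + 3*H))/(H + H) = (-2 + H² + 4*H)/((2*H)) = (-2 + H² + 4*H)*(1/(2*H)) = (-2 + H² + 4*H)/(2*H))
J(j) = ⅚ (J(j) = 2 + (½)*(-3) - 1/(-3) = 2 - 3/2 - 1*(-⅓) = 2 - 3/2 + ⅓ = ⅚)
J(-8)*s(M(5, -3), -7) + 90 = (⅚)*(-10) + 90 = -25/3 + 90 = 245/3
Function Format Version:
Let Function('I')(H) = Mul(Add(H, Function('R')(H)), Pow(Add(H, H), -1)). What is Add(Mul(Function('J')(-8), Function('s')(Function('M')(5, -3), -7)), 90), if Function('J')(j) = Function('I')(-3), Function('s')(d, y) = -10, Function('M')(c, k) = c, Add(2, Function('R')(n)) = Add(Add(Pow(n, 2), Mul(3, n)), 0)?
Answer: Rational(245, 3) ≈ 81.667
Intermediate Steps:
Function('R')(n) = Add(-2, Pow(n, 2), Mul(3, n)) (Function('R')(n) = Add(-2, Add(Add(Pow(n, 2), Mul(3, n)), 0)) = Add(-2, Add(Pow(n, 2), Mul(3, n))) = Add(-2, Pow(n, 2), Mul(3, n)))
Function('I')(H) = Mul(Rational(1, 2), Pow(H, -1), Add(-2, Pow(H, 2), Mul(4, H))) (Function('I')(H) = Mul(Add(H, Add(-2, Pow(H, 2), Mul(3, H))), Pow(Add(H, H), -1)) = Mul(Add(-2, Pow(H, 2), Mul(4, H)), Pow(Mul(2, H), -1)) = Mul(Add(-2, Pow(H, 2), Mul(4, H)), Mul(Rational(1, 2), Pow(H, -1))) = Mul(Rational(1, 2), Pow(H, -1), Add(-2, Pow(H, 2), Mul(4, H))))
Function('J')(j) = Rational(5, 6) (Function('J')(j) = Add(2, Mul(Rational(1, 2), -3), Mul(-1, Pow(-3, -1))) = Add(2, Rational(-3, 2), Mul(-1, Rational(-1, 3))) = Add(2, Rational(-3, 2), Rational(1, 3)) = Rational(5, 6))
Add(Mul(Function('J')(-8), Function('s')(Function('M')(5, -3), -7)), 90) = Add(Mul(Rational(5, 6), -10), 90) = Add(Rational(-25, 3), 90) = Rational(245, 3)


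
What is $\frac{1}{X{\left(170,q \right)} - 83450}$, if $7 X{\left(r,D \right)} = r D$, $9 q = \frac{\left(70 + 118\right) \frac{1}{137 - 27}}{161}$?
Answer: $- \frac{111573}{9310763654} \approx -1.1983 \cdot 10^{-5}$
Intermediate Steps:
$q = \frac{94}{79695}$ ($q = \frac{\frac{70 + 118}{137 - 27} \cdot \frac{1}{161}}{9} = \frac{\frac{188}{110} \cdot \frac{1}{161}}{9} = \frac{188 \cdot \frac{1}{110} \cdot \frac{1}{161}}{9} = \frac{\frac{94}{55} \cdot \frac{1}{161}}{9} = \frac{1}{9} \cdot \frac{94}{8855} = \frac{94}{79695} \approx 0.0011795$)
$X{\left(r,D \right)} = \frac{D r}{7}$ ($X{\left(r,D \right)} = \frac{r D}{7} = \frac{D r}{7}$)
$\frac{1}{X{\left(170,q \right)} - 83450} = \frac{1}{\frac{1}{7} \cdot \frac{94}{79695} \cdot 170 - 83450} = \frac{1}{\frac{3196}{111573} - 83450} = \frac{1}{- \frac{9310763654}{111573}} = - \frac{111573}{9310763654}$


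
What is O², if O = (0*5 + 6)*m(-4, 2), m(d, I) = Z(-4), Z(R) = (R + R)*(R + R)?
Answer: 147456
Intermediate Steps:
Z(R) = 4*R² (Z(R) = (2*R)*(2*R) = 4*R²)
m(d, I) = 64 (m(d, I) = 4*(-4)² = 4*16 = 64)
O = 384 (O = (0*5 + 6)*64 = (0 + 6)*64 = 6*64 = 384)
O² = 384² = 147456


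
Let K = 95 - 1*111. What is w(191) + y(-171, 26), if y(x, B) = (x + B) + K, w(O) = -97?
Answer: -258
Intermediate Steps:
K = -16 (K = 95 - 111 = -16)
y(x, B) = -16 + B + x (y(x, B) = (x + B) - 16 = (B + x) - 16 = -16 + B + x)
w(191) + y(-171, 26) = -97 + (-16 + 26 - 171) = -97 - 161 = -258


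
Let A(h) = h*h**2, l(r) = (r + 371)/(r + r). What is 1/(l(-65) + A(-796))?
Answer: -65/32783291993 ≈ -1.9827e-9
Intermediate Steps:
l(r) = (371 + r)/(2*r) (l(r) = (371 + r)/((2*r)) = (371 + r)*(1/(2*r)) = (371 + r)/(2*r))
A(h) = h**3
1/(l(-65) + A(-796)) = 1/((1/2)*(371 - 65)/(-65) + (-796)**3) = 1/((1/2)*(-1/65)*306 - 504358336) = 1/(-153/65 - 504358336) = 1/(-32783291993/65) = -65/32783291993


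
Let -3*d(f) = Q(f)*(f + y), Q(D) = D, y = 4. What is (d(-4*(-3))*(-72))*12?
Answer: 55296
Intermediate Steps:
d(f) = -f*(4 + f)/3 (d(f) = -f*(f + 4)/3 = -f*(4 + f)/3)
(d(-4*(-3))*(-72))*12 = (-(-4*(-3))*(4 - 4*(-3))/3*(-72))*12 = (-1/3*12*(4 + 12)*(-72))*12 = (-1/3*12*16*(-72))*12 = -64*(-72)*12 = 4608*12 = 55296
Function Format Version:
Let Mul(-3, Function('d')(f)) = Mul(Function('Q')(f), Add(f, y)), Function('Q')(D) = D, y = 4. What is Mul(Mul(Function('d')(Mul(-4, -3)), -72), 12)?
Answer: 55296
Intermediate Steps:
Function('d')(f) = Mul(Rational(-1, 3), f, Add(4, f)) (Function('d')(f) = Mul(Rational(-1, 3), Mul(f, Add(f, 4))) = Mul(Rational(-1, 3), Mul(f, Add(4, f))) = Mul(Rational(-1, 3), f, Add(4, f)))
Mul(Mul(Function('d')(Mul(-4, -3)), -72), 12) = Mul(Mul(Mul(Rational(-1, 3), Mul(-4, -3), Add(4, Mul(-4, -3))), -72), 12) = Mul(Mul(Mul(Rational(-1, 3), 12, Add(4, 12)), -72), 12) = Mul(Mul(Mul(Rational(-1, 3), 12, 16), -72), 12) = Mul(Mul(-64, -72), 12) = Mul(4608, 12) = 55296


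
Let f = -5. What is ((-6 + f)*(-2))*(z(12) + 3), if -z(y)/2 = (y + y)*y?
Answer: -12606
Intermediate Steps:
z(y) = -4*y**2 (z(y) = -2*(y + y)*y = -2*2*y*y = -4*y**2)
((-6 + f)*(-2))*(z(12) + 3) = ((-6 - 5)*(-2))*(-4*12**2 + 3) = (-11*(-2))*(-4*144 + 3) = 22*(-576 + 3) = 22*(-573) = -12606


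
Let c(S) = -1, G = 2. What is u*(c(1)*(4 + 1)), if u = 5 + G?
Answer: -35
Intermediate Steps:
u = 7 (u = 5 + 2 = 7)
u*(c(1)*(4 + 1)) = 7*(-(4 + 1)) = 7*(-1*5) = 7*(-5) = -35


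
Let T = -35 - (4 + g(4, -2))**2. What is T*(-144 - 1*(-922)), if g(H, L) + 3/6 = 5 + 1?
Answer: -194889/2 ≈ -97445.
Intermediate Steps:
g(H, L) = 11/2 (g(H, L) = -1/2 + (5 + 1) = -1/2 + 6 = 11/2)
T = -501/4 (T = -35 - (4 + 11/2)**2 = -35 - (19/2)**2 = -35 - 1*361/4 = -35 - 361/4 = -501/4 ≈ -125.25)
T*(-144 - 1*(-922)) = -501*(-144 - 1*(-922))/4 = -501*(-144 + 922)/4 = -501/4*778 = -194889/2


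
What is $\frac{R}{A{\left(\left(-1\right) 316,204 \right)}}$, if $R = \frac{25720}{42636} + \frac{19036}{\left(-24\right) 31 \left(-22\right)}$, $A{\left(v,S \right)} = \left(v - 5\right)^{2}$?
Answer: $\frac{778159}{45396979452} \approx 1.7141 \cdot 10^{-5}$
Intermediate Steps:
$A{\left(v,S \right)} = \left(-5 + v\right)^{2}$
$R = \frac{778159}{440572}$ ($R = 25720 \cdot \frac{1}{42636} + \frac{19036}{\left(-744\right) \left(-22\right)} = \frac{6430}{10659} + \frac{19036}{16368} = \frac{6430}{10659} + 19036 \cdot \frac{1}{16368} = \frac{6430}{10659} + \frac{4759}{4092} = \frac{778159}{440572} \approx 1.7662$)
$\frac{R}{A{\left(\left(-1\right) 316,204 \right)}} = \frac{778159}{440572 \left(-5 - 316\right)^{2}} = \frac{778159}{440572 \left(-321\right)^{2}} = \frac{778159}{440572 \cdot 103041} = \frac{778159}{440572} \cdot \frac{1}{103041} = \frac{778159}{45396979452}$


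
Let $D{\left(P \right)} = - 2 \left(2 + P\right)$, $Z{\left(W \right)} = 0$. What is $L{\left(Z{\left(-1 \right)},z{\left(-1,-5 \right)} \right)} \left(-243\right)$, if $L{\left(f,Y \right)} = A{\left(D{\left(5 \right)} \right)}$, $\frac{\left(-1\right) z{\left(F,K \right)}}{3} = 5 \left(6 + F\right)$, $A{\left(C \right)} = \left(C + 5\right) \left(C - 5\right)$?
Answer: $-41553$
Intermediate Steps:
$D{\left(P \right)} = -4 - 2 P$
$A{\left(C \right)} = \left(-5 + C\right) \left(5 + C\right)$ ($A{\left(C \right)} = \left(5 + C\right) \left(-5 + C\right) = \left(-5 + C\right) \left(5 + C\right)$)
$z{\left(F,K \right)} = -90 - 15 F$ ($z{\left(F,K \right)} = - 3 \cdot 5 \left(6 + F\right) = - 3 \left(30 + 5 F\right) = -90 - 15 F$)
$L{\left(f,Y \right)} = 171$ ($L{\left(f,Y \right)} = -25 + \left(-4 - 10\right)^{2} = -25 + \left(-14\right)^{2} = -25 + 196 = 171$)
$L{\left(Z{\left(-1 \right)},z{\left(-1,-5 \right)} \right)} \left(-243\right) = 171 \left(-243\right) = -41553$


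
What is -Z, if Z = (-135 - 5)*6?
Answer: 840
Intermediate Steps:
Z = -840 (Z = -140*6 = -840)
-Z = -1*(-840) = 840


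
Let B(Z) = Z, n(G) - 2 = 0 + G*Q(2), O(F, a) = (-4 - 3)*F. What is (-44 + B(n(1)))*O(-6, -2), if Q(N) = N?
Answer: -1680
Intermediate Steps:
O(F, a) = -7*F
n(G) = 2 + 2*G (n(G) = 2 + (0 + G*2) = 2 + (0 + 2*G) = 2 + 2*G)
(-44 + B(n(1)))*O(-6, -2) = (-44 + (2 + 2*1))*(-7*(-6)) = (-44 + (2 + 2))*42 = (-44 + 4)*42 = -40*42 = -1680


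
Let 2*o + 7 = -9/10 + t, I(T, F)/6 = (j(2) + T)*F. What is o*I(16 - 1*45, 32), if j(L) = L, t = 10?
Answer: -27216/5 ≈ -5443.2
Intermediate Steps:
I(T, F) = 6*F*(2 + T) (I(T, F) = 6*((2 + T)*F) = 6*(F*(2 + T)) = 6*F*(2 + T))
o = 21/20 (o = -7/2 + (-9/10 + 10)/2 = -7/2 + (1/2)*(91/10) = -7/2 + 91/20 = 21/20 ≈ 1.0500)
o*I(16 - 1*45, 32) = 21*(6*32*(2 + (16 - 1*45)))/20 = 21*(6*32*(2 + (16 - 45)))/20 = 21*(6*32*(2 - 29))/20 = 21*(6*32*(-27))/20 = (21/20)*(-5184) = -27216/5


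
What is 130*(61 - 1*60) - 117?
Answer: 13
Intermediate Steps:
130*(61 - 1*60) - 117 = 130*(61 - 60) - 117 = 130*1 - 117 = 130 - 117 = 13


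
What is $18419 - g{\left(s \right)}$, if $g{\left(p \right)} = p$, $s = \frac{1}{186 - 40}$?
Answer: $\frac{2689173}{146} \approx 18419.0$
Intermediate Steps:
$s = \frac{1}{146} \approx 0.0068493$
$18419 - g{\left(s \right)} = 18419 - \frac{1}{146} = \frac{2689173}{146}$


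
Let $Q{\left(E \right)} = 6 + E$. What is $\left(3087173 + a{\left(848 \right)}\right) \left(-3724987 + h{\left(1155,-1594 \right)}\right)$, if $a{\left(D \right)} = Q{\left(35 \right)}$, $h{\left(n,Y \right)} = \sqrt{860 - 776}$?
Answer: $-11499832016218 + 6174428 \sqrt{21} \approx -1.15 \cdot 10^{13}$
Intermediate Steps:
$h{\left(n,Y \right)} = 2 \sqrt{21}$ ($h{\left(n,Y \right)} = \sqrt{84} = 2 \sqrt{21}$)
$a{\left(D \right)} = 41$ ($a{\left(D \right)} = 6 + 35 = 41$)
$\left(3087173 + a{\left(848 \right)}\right) \left(-3724987 + h{\left(1155,-1594 \right)}\right) = \left(3087173 + 41\right) \left(-3724987 + 2 \sqrt{21}\right) = 3087214 \left(-3724987 + 2 \sqrt{21}\right) = -11499832016218 + 6174428 \sqrt{21}$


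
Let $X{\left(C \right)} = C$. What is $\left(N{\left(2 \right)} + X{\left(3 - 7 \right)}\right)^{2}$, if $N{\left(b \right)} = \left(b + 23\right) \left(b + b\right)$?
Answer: $9216$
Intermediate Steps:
$N{\left(b \right)} = 2 b \left(23 + b\right)$ ($N{\left(b \right)} = \left(23 + b\right) 2 b = 2 b \left(23 + b\right)$)
$\left(N{\left(2 \right)} + X{\left(3 - 7 \right)}\right)^{2} = \left(2 \cdot 2 \left(23 + 2\right) + \left(3 - 7\right)\right)^{2} = \left(2 \cdot 2 \cdot 25 - 4\right)^{2} = \left(100 - 4\right)^{2} = 96^{2} = 9216$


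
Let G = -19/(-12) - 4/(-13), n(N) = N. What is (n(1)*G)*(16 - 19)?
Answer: -295/52 ≈ -5.6731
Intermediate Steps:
G = 295/156 (G = -19*(-1/12) - 4*(-1/13) = 19/12 + 4/13 = 295/156 ≈ 1.8910)
(n(1)*G)*(16 - 19) = (1*(295/156))*(16 - 19) = (295/156)*(-3) = -295/52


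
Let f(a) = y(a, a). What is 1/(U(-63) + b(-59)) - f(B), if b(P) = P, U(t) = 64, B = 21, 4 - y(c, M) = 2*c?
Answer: 191/5 ≈ 38.200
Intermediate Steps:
y(c, M) = 4 - 2*c
f(a) = 4 - 2*a
1/(U(-63) + b(-59)) - f(B) = 1/(64 - 59) - (4 - 2*21) = 1/5 - (4 - 42) = 1/5 - 1*(-38) = 1/5 + 38 = 191/5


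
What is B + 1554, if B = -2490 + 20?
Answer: -916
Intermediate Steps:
B = -2470
B + 1554 = -2470 + 1554 = -916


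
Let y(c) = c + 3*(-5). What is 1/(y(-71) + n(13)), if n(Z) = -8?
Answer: -1/94 ≈ -0.010638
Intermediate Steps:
y(c) = -15 + c (y(c) = c - 15 = -15 + c)
1/(y(-71) + n(13)) = 1/((-15 - 71) - 8) = 1/(-86 - 8) = 1/(-94) = -1/94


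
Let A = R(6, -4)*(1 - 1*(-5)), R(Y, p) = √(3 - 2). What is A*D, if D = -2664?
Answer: -15984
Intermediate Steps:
R(Y, p) = 1 (R(Y, p) = √1 = 1)
A = 6 (A = 1*(1 - 1*(-5)) = 1*(1 + 5) = 1*6 = 6)
A*D = 6*(-2664) = -15984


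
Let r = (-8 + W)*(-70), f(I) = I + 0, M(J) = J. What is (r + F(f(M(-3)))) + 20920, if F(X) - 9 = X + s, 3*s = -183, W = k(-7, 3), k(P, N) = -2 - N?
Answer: 21775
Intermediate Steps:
W = -5 (W = -2 - 1*3 = -2 - 3 = -5)
s = -61 (s = (1/3)*(-183) = -61)
f(I) = I
r = 910 (r = (-8 - 5)*(-70) = -13*(-70) = 910)
F(X) = -52 + X (F(X) = 9 + (X - 61) = 9 + (-61 + X) = -52 + X)
(r + F(f(M(-3)))) + 20920 = (910 + (-52 - 3)) + 20920 = (910 - 55) + 20920 = 855 + 20920 = 21775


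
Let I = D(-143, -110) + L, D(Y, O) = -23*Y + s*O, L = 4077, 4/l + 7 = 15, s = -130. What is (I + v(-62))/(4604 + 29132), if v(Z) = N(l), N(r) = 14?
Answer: 2710/4217 ≈ 0.64264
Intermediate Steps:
l = ½ (l = 4/(-7 + 15) = 4/8 = 4*(⅛) = ½ ≈ 0.50000)
v(Z) = 14
D(Y, O) = -130*O - 23*Y (D(Y, O) = -23*Y - 130*O = -130*O - 23*Y)
I = 21666 (I = (-130*(-110) - 23*(-143)) + 4077 = (14300 + 3289) + 4077 = 17589 + 4077 = 21666)
(I + v(-62))/(4604 + 29132) = (21666 + 14)/(4604 + 29132) = 21680/33736 = 21680*(1/33736) = 2710/4217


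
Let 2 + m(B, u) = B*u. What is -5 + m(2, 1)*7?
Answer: -5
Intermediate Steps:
m(B, u) = -2 + B*u
-5 + m(2, 1)*7 = -5 + (-2 + 2*1)*7 = -5 + (-2 + 2)*7 = -5 + 0*7 = -5 + 0 = -5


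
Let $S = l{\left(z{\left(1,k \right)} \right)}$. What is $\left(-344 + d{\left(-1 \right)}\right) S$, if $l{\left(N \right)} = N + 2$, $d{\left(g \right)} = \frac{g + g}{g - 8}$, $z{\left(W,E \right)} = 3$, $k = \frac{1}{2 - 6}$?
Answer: $- \frac{15470}{9} \approx -1718.9$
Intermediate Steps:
$k = - \frac{1}{4}$ ($k = \frac{1}{-4} = - \frac{1}{4} \approx -0.25$)
$d{\left(g \right)} = \frac{2 g}{-8 + g}$
$l{\left(N \right)} = 2 + N$
$S = 5$ ($S = 2 + 3 = 5$)
$\left(-344 + d{\left(-1 \right)}\right) S = \left(-344 + 2 \left(-1\right) \frac{1}{-8 - 1}\right) 5 = \left(-344 + 2 \left(-1\right) \frac{1}{-9}\right) 5 = \left(-344 + 2 \left(-1\right) \left(- \frac{1}{9}\right)\right) 5 = \left(-344 + \frac{2}{9}\right) 5 = \left(- \frac{3094}{9}\right) 5 = - \frac{15470}{9}$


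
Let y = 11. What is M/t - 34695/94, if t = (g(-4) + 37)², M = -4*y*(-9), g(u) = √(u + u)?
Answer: 9*(-570540*√2 + 5242519*I)/(94*(-1361*I + 148*√2)) ≈ -368.81 - 0.043712*I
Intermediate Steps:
g(u) = √2*√u (g(u) = √(2*u) = √2*√u)
M = 396 (M = -4*11*(-9) = -44*(-9) = 396)
t = (37 + 2*I*√2)² (t = (√2*√(-4) + 37)² = (√2*(2*I) + 37)² = (2*I*√2 + 37)² = (37 + 2*I*√2)² ≈ 1361.0 + 209.3*I)
M/t - 34695/94 = 396/(1361 + 148*I*√2) - 34695/94 = -34695/94 + 396/(1361 + 148*I*√2)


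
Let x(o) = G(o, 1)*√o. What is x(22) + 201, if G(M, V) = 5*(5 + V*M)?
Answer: 201 + 135*√22 ≈ 834.21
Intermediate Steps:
G(M, V) = 25 + 5*M*V (G(M, V) = 5*(5 + M*V) = 25 + 5*M*V)
x(o) = √o*(25 + 5*o) (x(o) = (25 + 5*o*1)*√o = (25 + 5*o)*√o = √o*(25 + 5*o))
x(22) + 201 = 5*√22*(5 + 22) + 201 = 5*√22*27 + 201 = 135*√22 + 201 = 201 + 135*√22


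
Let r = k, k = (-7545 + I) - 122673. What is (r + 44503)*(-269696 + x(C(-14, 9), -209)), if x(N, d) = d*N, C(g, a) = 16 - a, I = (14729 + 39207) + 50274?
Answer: -5015085705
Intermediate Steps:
I = 104210 (I = 53936 + 50274 = 104210)
k = -26008 (k = (-7545 + 104210) - 122673 = 96665 - 122673 = -26008)
x(N, d) = N*d
r = -26008
(r + 44503)*(-269696 + x(C(-14, 9), -209)) = (-26008 + 44503)*(-269696 + (16 - 1*9)*(-209)) = 18495*(-269696 + (16 - 9)*(-209)) = 18495*(-269696 + 7*(-209)) = 18495*(-269696 - 1463) = 18495*(-271159) = -5015085705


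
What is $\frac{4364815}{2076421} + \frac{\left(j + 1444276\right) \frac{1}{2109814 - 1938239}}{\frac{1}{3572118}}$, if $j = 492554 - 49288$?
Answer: $\frac{14000316588185205101}{356261933075} \approx 3.9298 \cdot 10^{7}$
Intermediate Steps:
$j = 443266$
$\frac{4364815}{2076421} + \frac{\left(j + 1444276\right) \frac{1}{2109814 - 1938239}}{\frac{1}{3572118}} = \frac{4364815}{2076421} + \frac{\left(443266 + 1444276\right) \frac{1}{2109814 - 1938239}}{\frac{1}{3572118}} = 4364815 \cdot \frac{1}{2076421} + \frac{1887542}{171575} \frac{1}{\frac{1}{3572118}} = \frac{4364815}{2076421} + 1887542 \cdot \frac{1}{171575} \cdot 3572118 = \frac{4364815}{2076421} + \frac{1887542}{171575} \cdot 3572118 = \frac{4364815}{2076421} + \frac{6742522753956}{171575} = \frac{14000316588185205101}{356261933075}$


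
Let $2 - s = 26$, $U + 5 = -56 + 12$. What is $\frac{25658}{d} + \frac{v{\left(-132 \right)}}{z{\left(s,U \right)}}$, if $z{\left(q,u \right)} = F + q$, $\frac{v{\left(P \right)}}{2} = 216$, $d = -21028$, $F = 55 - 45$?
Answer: $- \frac{337261}{10514} \approx -32.077$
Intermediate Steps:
$F = 10$
$U = -49$ ($U = -5 + \left(-56 + 12\right) = -5 - 44 = -49$)
$v{\left(P \right)} = 432$ ($v{\left(P \right)} = 2 \cdot 216 = 432$)
$s = -24$ ($s = 2 - 26 = -24$)
$z{\left(q,u \right)} = 10 + q$
$\frac{25658}{d} + \frac{v{\left(-132 \right)}}{z{\left(s,U \right)}} = \frac{25658}{-21028} + \frac{432}{10 - 24} = 25658 \left(- \frac{1}{21028}\right) + \frac{432}{-14} = - \frac{12829}{10514} + 432 \left(- \frac{1}{14}\right) = - \frac{12829}{10514} - \frac{216}{7} = - \frac{337261}{10514}$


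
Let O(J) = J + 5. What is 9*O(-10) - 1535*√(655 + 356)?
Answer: -45 - 1535*√1011 ≈ -48852.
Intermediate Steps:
O(J) = 5 + J
9*O(-10) - 1535*√(655 + 356) = 9*(5 - 10) - 1535*√(655 + 356) = 9*(-5) - 1535*√1011 = -45 - 1535*√1011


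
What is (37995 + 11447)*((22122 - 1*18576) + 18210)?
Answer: 1075660152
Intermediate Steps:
(37995 + 11447)*((22122 - 1*18576) + 18210) = 49442*((22122 - 18576) + 18210) = 49442*(3546 + 18210) = 49442*21756 = 1075660152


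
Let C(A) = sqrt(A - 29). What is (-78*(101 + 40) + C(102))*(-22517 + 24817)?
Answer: -25295400 + 2300*sqrt(73) ≈ -2.5276e+7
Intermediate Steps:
C(A) = sqrt(-29 + A)
(-78*(101 + 40) + C(102))*(-22517 + 24817) = (-78*(101 + 40) + sqrt(-29 + 102))*(-22517 + 24817) = (-78*141 + sqrt(73))*2300 = (-10998 + sqrt(73))*2300 = -25295400 + 2300*sqrt(73)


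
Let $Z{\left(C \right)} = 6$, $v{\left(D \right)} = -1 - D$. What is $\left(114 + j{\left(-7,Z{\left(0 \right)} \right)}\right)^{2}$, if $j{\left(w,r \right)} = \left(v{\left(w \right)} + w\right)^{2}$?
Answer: $13225$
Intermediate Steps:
$j{\left(w,r \right)} = 1$ ($j{\left(w,r \right)} = \left(\left(-1 - w\right) + w\right)^{2} = \left(-1\right)^{2} = 1$)
$\left(114 + j{\left(-7,Z{\left(0 \right)} \right)}\right)^{2} = \left(114 + 1\right)^{2} = 115^{2} = 13225$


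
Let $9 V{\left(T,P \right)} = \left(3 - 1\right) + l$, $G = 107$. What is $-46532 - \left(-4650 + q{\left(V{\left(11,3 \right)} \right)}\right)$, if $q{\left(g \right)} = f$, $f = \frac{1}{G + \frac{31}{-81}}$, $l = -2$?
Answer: $- \frac{361693033}{8636} \approx -41882.0$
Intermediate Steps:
$V{\left(T,P \right)} = 0$ ($V{\left(T,P \right)} = \frac{\left(3 - 1\right) - 2}{9} = \frac{2 - 2}{9} = \frac{1}{9} \cdot 0 = 0$)
$f = \frac{81}{8636}$ ($f = \frac{1}{107 + \frac{31}{-81}} = \frac{1}{107 + 31 \left(- \frac{1}{81}\right)} = \frac{1}{107 - \frac{31}{81}} = \frac{1}{\frac{8636}{81}} = \frac{81}{8636} \approx 0.0093793$)
$q{\left(g \right)} = \frac{81}{8636}$
$-46532 - \left(-4650 + q{\left(V{\left(11,3 \right)} \right)}\right) = -46532 - \left(-4650 + \frac{81}{8636}\right) = -46532 - - \frac{40157319}{8636} = -46532 + \frac{40157319}{8636} = - \frac{361693033}{8636}$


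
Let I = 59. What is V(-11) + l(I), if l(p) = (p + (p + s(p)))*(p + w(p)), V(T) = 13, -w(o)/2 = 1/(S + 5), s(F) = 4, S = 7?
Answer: 21572/3 ≈ 7190.7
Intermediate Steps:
w(o) = -⅙ (w(o) = -2/(7 + 5) = -2/12 = -2*1/12 = -⅙)
l(p) = (4 + 2*p)*(-⅙ + p) (l(p) = (p + (p + 4))*(p - ⅙) = (p + (4 + p))*(-⅙ + p) = (4 + 2*p)*(-⅙ + p))
V(-11) + l(I) = 13 + (-⅔ + 2*59² + (11/3)*59) = 13 + (-⅔ + 2*3481 + 649/3) = 13 + (-⅔ + 6962 + 649/3) = 13 + 21533/3 = 21572/3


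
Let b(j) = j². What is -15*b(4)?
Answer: -240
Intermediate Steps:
-15*b(4) = -15*4² = -15*16 = -240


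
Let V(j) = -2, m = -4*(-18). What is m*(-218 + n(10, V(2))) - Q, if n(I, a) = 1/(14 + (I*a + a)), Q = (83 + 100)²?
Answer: -49194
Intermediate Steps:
Q = 33489 (Q = 183² = 33489)
m = 72
n(I, a) = 1/(14 + a + I*a) (n(I, a) = 1/(14 + (a + I*a)) = 1/(14 + a + I*a))
m*(-218 + n(10, V(2))) - Q = 72*(-218 + 1/(14 - 2 + 10*(-2))) - 1*33489 = 72*(-218 + 1/(14 - 2 - 20)) - 33489 = 72*(-218 + 1/(-8)) - 33489 = 72*(-218 - ⅛) - 33489 = 72*(-1745/8) - 33489 = -15705 - 33489 = -49194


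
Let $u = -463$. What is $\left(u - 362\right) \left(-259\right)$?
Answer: $213675$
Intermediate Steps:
$\left(u - 362\right) \left(-259\right) = \left(-463 - 362\right) \left(-259\right) = \left(-825\right) \left(-259\right) = 213675$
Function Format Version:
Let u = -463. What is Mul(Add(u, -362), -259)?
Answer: 213675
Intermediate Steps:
Mul(Add(u, -362), -259) = Mul(Add(-463, -362), -259) = Mul(-825, -259) = 213675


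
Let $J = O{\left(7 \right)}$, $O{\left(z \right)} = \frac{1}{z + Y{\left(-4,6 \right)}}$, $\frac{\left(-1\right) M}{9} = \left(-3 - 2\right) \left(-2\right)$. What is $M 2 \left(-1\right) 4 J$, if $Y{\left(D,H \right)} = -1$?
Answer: $120$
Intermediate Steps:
$M = -90$ ($M = - 9 \left(-3 - 2\right) \left(-2\right) = - 9 \left(\left(-5\right) \left(-2\right)\right) = \left(-9\right) 10 = -90$)
$O{\left(z \right)} = \frac{1}{-1 + z}$ ($O{\left(z \right)} = \frac{1}{z - 1} = \frac{1}{-1 + z}$)
$J = \frac{1}{6}$ ($J = \frac{1}{-1 + 7} = \frac{1}{6} \approx 0.16667$)
$M 2 \left(-1\right) 4 J = - 90 \cdot 2 \left(-1\right) 4 \cdot \frac{1}{6} = - 90 \left(\left(-2\right) 4\right) \frac{1}{6} = \left(-90\right) \left(-8\right) \frac{1}{6} = 720 \cdot \frac{1}{6} = 120$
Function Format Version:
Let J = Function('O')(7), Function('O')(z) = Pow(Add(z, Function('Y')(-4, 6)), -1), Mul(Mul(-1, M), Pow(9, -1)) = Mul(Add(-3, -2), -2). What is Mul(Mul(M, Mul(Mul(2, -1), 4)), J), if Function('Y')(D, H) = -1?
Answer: 120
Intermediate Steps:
M = -90 (M = Mul(-9, Mul(Add(-3, -2), -2)) = Mul(-9, Mul(-5, -2)) = Mul(-9, 10) = -90)
Function('O')(z) = Pow(Add(-1, z), -1) (Function('O')(z) = Pow(Add(z, -1), -1) = Pow(Add(-1, z), -1))
J = Rational(1, 6) (J = Pow(Add(-1, 7), -1) = Pow(6, -1) = Rational(1, 6) ≈ 0.16667)
Mul(Mul(M, Mul(Mul(2, -1), 4)), J) = Mul(Mul(-90, Mul(Mul(2, -1), 4)), Rational(1, 6)) = Mul(Mul(-90, Mul(-2, 4)), Rational(1, 6)) = Mul(Mul(-90, -8), Rational(1, 6)) = Mul(720, Rational(1, 6)) = 120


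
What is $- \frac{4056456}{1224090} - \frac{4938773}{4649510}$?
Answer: $- \frac{830201179271}{189713956530} \approx -4.3761$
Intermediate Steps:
$- \frac{4056456}{1224090} - \frac{4938773}{4649510} = \left(-4056456\right) \frac{1}{1224090} - \frac{4938773}{4649510} = - \frac{676076}{204015} - \frac{4938773}{4649510} = - \frac{830201179271}{189713956530}$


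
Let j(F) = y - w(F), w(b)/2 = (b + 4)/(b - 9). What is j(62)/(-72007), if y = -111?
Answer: 6015/3816371 ≈ 0.0015761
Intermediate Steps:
w(b) = 2*(4 + b)/(-9 + b) (w(b) = 2*((b + 4)/(b - 9)) = 2*((4 + b)/(-9 + b)) = 2*(4 + b)/(-9 + b))
j(F) = -111 - 2*(4 + F)/(-9 + F)
j(62)/(-72007) = ((991 - 113*62)/(-9 + 62))/(-72007) = ((991 - 7006)/53)*(-1/72007) = ((1/53)*(-6015))*(-1/72007) = -6015/53*(-1/72007) = 6015/3816371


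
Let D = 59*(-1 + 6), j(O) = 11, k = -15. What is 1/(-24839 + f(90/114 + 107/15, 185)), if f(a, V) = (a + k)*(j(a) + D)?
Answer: -95/2565439 ≈ -3.7031e-5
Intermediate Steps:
D = 295 (D = 59*5 = 295)
f(a, V) = -4590 + 306*a (f(a, V) = (a - 15)*(11 + 295) = (-15 + a)*306 = -4590 + 306*a)
1/(-24839 + f(90/114 + 107/15, 185)) = 1/(-24839 + (-4590 + 306*(90/114 + 107/15))) = 1/(-24839 + (-4590 + 306*(90*(1/114) + 107*(1/15)))) = 1/(-24839 + (-4590 + 306*(15/19 + 107/15))) = 1/(-24839 + (-4590 + 306*(2258/285))) = 1/(-24839 + (-4590 + 230316/95)) = 1/(-24839 - 205734/95) = 1/(-2565439/95) = -95/2565439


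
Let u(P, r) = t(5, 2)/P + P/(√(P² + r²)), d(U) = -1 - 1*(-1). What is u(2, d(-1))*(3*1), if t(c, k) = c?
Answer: 21/2 ≈ 10.500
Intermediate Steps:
d(U) = 0 (d(U) = -1 + 1 = 0)
u(P, r) = 5/P + P/√(P² + r²) (u(P, r) = 5/P + P/(√(P² + r²)) = 5/P + P/√(P² + r²))
u(2, d(-1))*(3*1) = (5/2 + 2/√(2² + 0²))*(3*1) = (5*(½) + 2/√(4 + 0))*3 = (5/2 + 2/√4)*3 = (5/2 + 2*(½))*3 = (5/2 + 1)*3 = (7/2)*3 = 21/2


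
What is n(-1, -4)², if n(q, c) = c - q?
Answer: 9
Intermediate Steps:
n(-1, -4)² = (-4 - 1*(-1))² = (-4 + 1)² = (-3)² = 9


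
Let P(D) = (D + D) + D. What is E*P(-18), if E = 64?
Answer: -3456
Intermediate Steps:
P(D) = 3*D (P(D) = 2*D + D = 3*D)
E*P(-18) = 64*(3*(-18)) = 64*(-54) = -3456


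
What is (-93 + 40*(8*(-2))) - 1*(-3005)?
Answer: 2272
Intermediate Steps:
(-93 + 40*(8*(-2))) - 1*(-3005) = (-93 + 40*(-16)) + 3005 = (-93 - 640) + 3005 = -733 + 3005 = 2272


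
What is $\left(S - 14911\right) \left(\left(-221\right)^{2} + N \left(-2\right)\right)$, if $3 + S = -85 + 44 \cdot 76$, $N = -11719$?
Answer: $-842411745$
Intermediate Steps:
$S = 3256$ ($S = -3 + \left(-85 + 44 \cdot 76\right) = -3 + \left(-85 + 3344\right) = -3 + 3259 = 3256$)
$\left(S - 14911\right) \left(\left(-221\right)^{2} + N \left(-2\right)\right) = \left(3256 - 14911\right) \left(\left(-221\right)^{2} - -23438\right) = - 11655 \left(48841 + 23438\right) = \left(-11655\right) 72279 = -842411745$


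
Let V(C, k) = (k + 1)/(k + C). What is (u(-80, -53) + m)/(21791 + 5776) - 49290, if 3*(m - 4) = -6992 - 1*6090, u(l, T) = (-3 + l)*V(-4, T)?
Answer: -77450566156/1571319 ≈ -49290.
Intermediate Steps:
V(C, k) = (1 + k)/(C + k)
u(l, T) = (1 + T)*(-3 + l)/(-4 + T) (u(l, T) = (-3 + l)*((1 + T)/(-4 + T)) = (1 + T)*(-3 + l)/(-4 + T))
m = -13070/3 (m = 4 + (-6992 - 1*6090)/3 = 4 + (-6992 - 6090)/3 = 4 + (1/3)*(-13082) = 4 - 13082/3 = -13070/3 ≈ -4356.7)
(u(-80, -53) + m)/(21791 + 5776) - 49290 = ((1 - 53)*(-3 - 80)/(-4 - 53) - 13070/3)/(21791 + 5776) - 49290 = (-52*(-83)/(-57) - 13070/3)/27567 - 49290 = (-1/57*(-52)*(-83) - 13070/3)*(1/27567) - 49290 = (-4316/57 - 13070/3)*(1/27567) - 49290 = -252646/57*1/27567 - 49290 = -252646/1571319 - 49290 = -77450566156/1571319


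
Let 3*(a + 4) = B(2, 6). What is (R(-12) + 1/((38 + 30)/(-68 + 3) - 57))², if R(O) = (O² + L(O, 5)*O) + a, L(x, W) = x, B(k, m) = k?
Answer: 10380942470809/128119761 ≈ 81025.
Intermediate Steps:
a = -10/3 (a = -4 + (⅓)*2 = -4 + ⅔ = -10/3 ≈ -3.3333)
R(O) = -10/3 + 2*O² (R(O) = (O² + O*O) - 10/3 = (O² + O²) - 10/3 = 2*O² - 10/3 = -10/3 + 2*O²)
(R(-12) + 1/((38 + 30)/(-68 + 3) - 57))² = ((-10/3 + 2*(-12)²) + 1/((38 + 30)/(-68 + 3) - 57))² = ((-10/3 + 2*144) + 1/(68/(-65) - 57))² = ((-10/3 + 288) + 1/(68*(-1/65) - 57))² = (854/3 + 1/(-68/65 - 57))² = (854/3 + 1/(-3773/65))² = (854/3 - 65/3773)² = (3221947/11319)² = 10380942470809/128119761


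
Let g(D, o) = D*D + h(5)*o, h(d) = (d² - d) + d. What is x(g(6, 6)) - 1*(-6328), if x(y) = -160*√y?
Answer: 6328 - 160*√186 ≈ 4145.9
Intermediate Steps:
h(d) = d²
g(D, o) = D² + 25*o (g(D, o) = D*D + 5²*o = D² + 25*o)
x(g(6, 6)) - 1*(-6328) = -160*√(6² + 25*6) - 1*(-6328) = -160*√(36 + 150) + 6328 = -160*√186 + 6328 = 6328 - 160*√186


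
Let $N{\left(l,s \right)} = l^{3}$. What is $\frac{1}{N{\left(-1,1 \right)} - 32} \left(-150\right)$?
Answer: $\frac{50}{11} \approx 4.5455$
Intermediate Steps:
$\frac{1}{N{\left(-1,1 \right)} - 32} \left(-150\right) = \frac{1}{\left(-1\right)^{3} - 32} \left(-150\right) = \frac{1}{-1 - 32} \left(-150\right) = \frac{1}{-33} \left(-150\right) = \left(- \frac{1}{33}\right) \left(-150\right) = \frac{50}{11}$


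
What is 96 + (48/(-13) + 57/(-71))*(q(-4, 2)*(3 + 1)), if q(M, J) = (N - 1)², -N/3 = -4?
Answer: -1919508/923 ≈ -2079.6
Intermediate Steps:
N = 12 (N = -3*(-4) = 12)
q(M, J) = 121 (q(M, J) = (12 - 1)² = 11² = 121)
96 + (48/(-13) + 57/(-71))*(q(-4, 2)*(3 + 1)) = 96 + (48/(-13) + 57/(-71))*(121*(3 + 1)) = 96 + (48*(-1/13) + 57*(-1/71))*(121*4) = 96 + (-48/13 - 57/71)*484 = 96 - 4149/923*484 = 96 - 2008116/923 = -1919508/923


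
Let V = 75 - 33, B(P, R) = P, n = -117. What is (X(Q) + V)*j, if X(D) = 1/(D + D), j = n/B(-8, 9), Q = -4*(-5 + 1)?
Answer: 157365/256 ≈ 614.71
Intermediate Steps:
Q = 16 (Q = -4*(-4) = 16)
j = 117/8 (j = -117/(-8) = -117*(-⅛) = 117/8 ≈ 14.625)
X(D) = 1/(2*D)
V = 42
(X(Q) + V)*j = ((½)/16 + 42)*(117/8) = ((½)*(1/16) + 42)*(117/8) = (1/32 + 42)*(117/8) = (1345/32)*(117/8) = 157365/256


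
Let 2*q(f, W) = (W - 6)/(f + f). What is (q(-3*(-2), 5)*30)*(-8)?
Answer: 10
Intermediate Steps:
q(f, W) = (-6 + W)/(4*f) (q(f, W) = ((W - 6)/(f + f))/2 = ((-6 + W)/((2*f)))/2 = ((-6 + W)*(1/(2*f)))/2 = ((-6 + W)/(2*f))/2 = (-6 + W)/(4*f))
(q(-3*(-2), 5)*30)*(-8) = (((-6 + 5)/(4*((-3*(-2)))))*30)*(-8) = (((¼)*(-1)/6)*30)*(-8) = (((¼)*(⅙)*(-1))*30)*(-8) = -1/24*30*(-8) = -5/4*(-8) = 10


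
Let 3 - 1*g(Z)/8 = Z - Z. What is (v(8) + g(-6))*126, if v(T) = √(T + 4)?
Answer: 3024 + 252*√3 ≈ 3460.5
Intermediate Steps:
g(Z) = 24 (g(Z) = 24 - 8*(Z - Z) = 24 - 8*0 = 24 + 0 = 24)
v(T) = √(4 + T)
(v(8) + g(-6))*126 = (√(4 + 8) + 24)*126 = (√12 + 24)*126 = (2*√3 + 24)*126 = (24 + 2*√3)*126 = 3024 + 252*√3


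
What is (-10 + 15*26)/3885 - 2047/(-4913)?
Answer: 1963907/3817401 ≈ 0.51446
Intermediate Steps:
(-10 + 15*26)/3885 - 2047/(-4913) = (-10 + 390)*(1/3885) - 2047*(-1/4913) = 380*(1/3885) + 2047/4913 = 76/777 + 2047/4913 = 1963907/3817401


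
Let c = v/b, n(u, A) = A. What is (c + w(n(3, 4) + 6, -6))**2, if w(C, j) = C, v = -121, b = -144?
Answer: 2436721/20736 ≈ 117.51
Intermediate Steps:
c = 121/144 (c = -121/(-144) = -121*(-1/144) = 121/144 ≈ 0.84028)
(c + w(n(3, 4) + 6, -6))**2 = (121/144 + (4 + 6))**2 = (121/144 + 10)**2 = (1561/144)**2 = 2436721/20736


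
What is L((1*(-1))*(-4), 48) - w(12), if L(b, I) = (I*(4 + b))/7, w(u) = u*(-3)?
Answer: 636/7 ≈ 90.857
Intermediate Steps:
w(u) = -3*u
L(b, I) = I*(4 + b)/7 (L(b, I) = (I*(4 + b))*(1/7) = I*(4 + b)/7)
L((1*(-1))*(-4), 48) - w(12) = (1/7)*48*(4 + (1*(-1))*(-4)) - (-3)*12 = (1/7)*48*(4 - 1*(-4)) - 1*(-36) = (1/7)*48*(4 + 4) + 36 = (1/7)*48*8 + 36 = 384/7 + 36 = 636/7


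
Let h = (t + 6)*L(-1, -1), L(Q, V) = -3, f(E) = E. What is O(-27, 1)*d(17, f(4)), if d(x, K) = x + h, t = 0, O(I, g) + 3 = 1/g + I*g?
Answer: 29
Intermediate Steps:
O(I, g) = -3 + 1/g + I*g (O(I, g) = -3 + (1/g + I*g) = -3 + 1/g + I*g)
h = -18 (h = (0 + 6)*(-3) = 6*(-3) = -18)
d(x, K) = -18 + x (d(x, K) = x - 18 = -18 + x)
O(-27, 1)*d(17, f(4)) = (-3 + 1/1 - 27*1)*(-18 + 17) = (-3 + 1 - 27)*(-1) = -29*(-1) = 29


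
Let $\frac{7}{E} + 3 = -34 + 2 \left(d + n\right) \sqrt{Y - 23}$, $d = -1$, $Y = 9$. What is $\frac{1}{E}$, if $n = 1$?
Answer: $- \frac{37}{7} \approx -5.2857$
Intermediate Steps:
$E = - \frac{7}{37}$ ($E = \frac{7}{-3 - \left(34 - 2 \left(-1 + 1\right) \sqrt{9 - 23}\right)} = \frac{7}{-3 - \left(34 - 2 \cdot 0 \sqrt{-14}\right)} = \frac{7}{-3 - \left(34 + 0 i \sqrt{14}\right)} = \frac{7}{-3 + \left(-34 + 0\right)} = \frac{7}{-3 - 34} = \frac{7}{-37} = 7 \left(- \frac{1}{37}\right) = - \frac{7}{37} \approx -0.18919$)
$\frac{1}{E} = \frac{1}{- \frac{7}{37}} = - \frac{37}{7}$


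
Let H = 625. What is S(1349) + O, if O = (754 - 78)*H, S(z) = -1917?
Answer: 420583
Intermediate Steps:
O = 422500 (O = (754 - 78)*625 = 676*625 = 422500)
S(1349) + O = -1917 + 422500 = 420583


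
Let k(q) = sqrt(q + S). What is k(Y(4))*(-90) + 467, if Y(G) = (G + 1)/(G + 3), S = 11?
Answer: 467 - 90*sqrt(574)/7 ≈ 158.96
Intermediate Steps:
Y(G) = (1 + G)/(3 + G)
k(q) = sqrt(11 + q) (k(q) = sqrt(q + 11) = sqrt(11 + q))
k(Y(4))*(-90) + 467 = sqrt(11 + (1 + 4)/(3 + 4))*(-90) + 467 = sqrt(11 + 5/7)*(-90) + 467 = sqrt(82/7)*(-90) + 467 = (sqrt(574)/7)*(-90) + 467 = -90*sqrt(574)/7 + 467 = 467 - 90*sqrt(574)/7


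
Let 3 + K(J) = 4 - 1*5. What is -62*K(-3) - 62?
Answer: 186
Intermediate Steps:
K(J) = -4 (K(J) = -3 + (4 - 1*5) = -3 + (4 - 5) = -3 - 1 = -4)
-62*K(-3) - 62 = -62*(-4) - 62 = 248 - 62 = 186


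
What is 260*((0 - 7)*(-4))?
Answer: 7280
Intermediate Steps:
260*((0 - 7)*(-4)) = 260*(-7*(-4)) = 260*28 = 7280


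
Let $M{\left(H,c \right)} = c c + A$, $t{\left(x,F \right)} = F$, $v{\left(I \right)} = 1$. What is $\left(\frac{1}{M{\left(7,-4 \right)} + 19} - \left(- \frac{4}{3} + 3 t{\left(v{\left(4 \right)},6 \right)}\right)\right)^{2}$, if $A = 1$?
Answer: $\frac{358801}{1296} \approx 276.85$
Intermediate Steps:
$M{\left(H,c \right)} = 1 + c^{2}$ ($M{\left(H,c \right)} = c c + 1 = c^{2} + 1 = 1 + c^{2}$)
$\left(\frac{1}{M{\left(7,-4 \right)} + 19} - \left(- \frac{4}{3} + 3 t{\left(v{\left(4 \right)},6 \right)}\right)\right)^{2} = \left(\frac{1}{\left(1 + \left(-4\right)^{2}\right) + 19} - \left(18 + \frac{4}{-3}\right)\right)^{2} = \left(\frac{1}{\left(1 + 16\right) + 19} - \frac{50}{3}\right)^{2} = \left(\frac{1}{17 + 19} + \left(\frac{4}{3} - 18\right)\right)^{2} = \left(\frac{1}{36} - \frac{50}{3}\right)^{2} = \left(- \frac{599}{36}\right)^{2} = \frac{358801}{1296}$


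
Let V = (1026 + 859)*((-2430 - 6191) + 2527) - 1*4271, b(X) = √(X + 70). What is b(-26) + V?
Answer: -11491461 + 2*√11 ≈ -1.1491e+7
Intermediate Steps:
b(X) = √(70 + X)
V = -11491461 (V = 1885*(-8621 + 2527) - 4271 = 1885*(-6094) - 4271 = -11487190 - 4271 = -11491461)
b(-26) + V = √(70 - 26) - 11491461 = √44 - 11491461 = 2*√11 - 11491461 = -11491461 + 2*√11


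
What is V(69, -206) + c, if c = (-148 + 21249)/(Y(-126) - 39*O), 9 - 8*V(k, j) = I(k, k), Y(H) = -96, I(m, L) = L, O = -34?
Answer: 5938/615 ≈ 9.6553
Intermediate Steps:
V(k, j) = 9/8 - k/8
c = 21101/1230 (c = (-148 + 21249)/(-96 - 39*(-34)) = 21101/(-96 + 1326) = 21101/1230 ≈ 17.155)
V(69, -206) + c = (9/8 - ⅛*69) + 21101/1230 = (9/8 - 69/8) + 21101/1230 = -15/2 + 21101/1230 = 5938/615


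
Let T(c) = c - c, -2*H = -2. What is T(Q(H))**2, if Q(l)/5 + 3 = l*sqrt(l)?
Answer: 0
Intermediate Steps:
H = 1 (H = -1/2*(-2) = 1)
Q(l) = -15 + 5*l**(3/2) (Q(l) = -15 + 5*(l*sqrt(l)) = -15 + 5*l**(3/2))
T(c) = 0
T(Q(H))**2 = 0**2 = 0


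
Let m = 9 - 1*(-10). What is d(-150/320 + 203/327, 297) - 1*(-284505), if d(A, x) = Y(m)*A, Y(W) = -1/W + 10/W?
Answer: 18854720133/66272 ≈ 2.8451e+5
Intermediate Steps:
m = 19 (m = 9 + 10 = 19)
Y(W) = 9/W
d(A, x) = 9*A/19 (d(A, x) = (9/19)*A = (9*(1/19))*A = 9*A/19)
d(-150/320 + 203/327, 297) - 1*(-284505) = 9*(-150/320 + 203/327)/19 - 1*(-284505) = 9*(-150*1/320 + 203*(1/327))/19 + 284505 = 9*(-15/32 + 203/327)/19 + 284505 = (9/19)*(1591/10464) + 284505 = 4773/66272 + 284505 = 18854720133/66272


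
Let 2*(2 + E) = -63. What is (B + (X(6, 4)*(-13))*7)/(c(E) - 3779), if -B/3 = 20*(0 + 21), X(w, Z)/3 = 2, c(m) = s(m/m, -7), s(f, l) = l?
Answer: 301/631 ≈ 0.47702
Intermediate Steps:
E = -67/2 (E = -2 + (1/2)*(-63) = -2 - 63/2 = -67/2 ≈ -33.500)
c(m) = -7
X(w, Z) = 6 (X(w, Z) = 3*2 = 6)
B = -1260 (B = -60*(0 + 21) = -60*21 = -3*420 = -1260)
(B + (X(6, 4)*(-13))*7)/(c(E) - 3779) = (-1260 + (6*(-13))*7)/(-7 - 3779) = (-1260 - 78*7)/(-3786) = (-1260 - 546)*(-1/3786) = -1806*(-1/3786) = 301/631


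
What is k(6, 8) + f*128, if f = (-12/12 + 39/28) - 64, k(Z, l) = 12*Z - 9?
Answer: -56551/7 ≈ -8078.7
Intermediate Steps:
k(Z, l) = -9 + 12*Z
f = -1781/28 (f = (-12*1/12 + 39*(1/28)) - 64 = (-1 + 39/28) - 64 = 11/28 - 64 = -1781/28 ≈ -63.607)
k(6, 8) + f*128 = (-9 + 12*6) - 1781/28*128 = (-9 + 72) - 56992/7 = 63 - 56992/7 = -56551/7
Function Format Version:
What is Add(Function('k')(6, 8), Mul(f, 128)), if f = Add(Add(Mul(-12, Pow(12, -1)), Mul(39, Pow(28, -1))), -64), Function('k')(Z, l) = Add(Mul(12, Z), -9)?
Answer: Rational(-56551, 7) ≈ -8078.7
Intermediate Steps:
Function('k')(Z, l) = Add(-9, Mul(12, Z))
f = Rational(-1781, 28) (f = Add(Add(Mul(-12, Rational(1, 12)), Mul(39, Rational(1, 28))), -64) = Add(Add(-1, Rational(39, 28)), -64) = Add(Rational(11, 28), -64) = Rational(-1781, 28) ≈ -63.607)
Add(Function('k')(6, 8), Mul(f, 128)) = Add(Add(-9, Mul(12, 6)), Mul(Rational(-1781, 28), 128)) = Add(Add(-9, 72), Rational(-56992, 7)) = Add(63, Rational(-56992, 7)) = Rational(-56551, 7)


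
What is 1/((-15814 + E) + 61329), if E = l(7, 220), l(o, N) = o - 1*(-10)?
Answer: 1/45532 ≈ 2.1963e-5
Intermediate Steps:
l(o, N) = 10 + o (l(o, N) = o + 10 = 10 + o)
E = 17 (E = 10 + 7 = 17)
1/((-15814 + E) + 61329) = 1/((-15814 + 17) + 61329) = 1/(-15797 + 61329) = 1/45532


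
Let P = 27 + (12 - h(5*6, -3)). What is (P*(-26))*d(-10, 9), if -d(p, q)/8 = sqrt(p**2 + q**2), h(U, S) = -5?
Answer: 9152*sqrt(181) ≈ 1.2313e+5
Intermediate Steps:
d(p, q) = -8*sqrt(p**2 + q**2)
P = 44 (P = 27 + (12 - 1*(-5)) = 27 + (12 + 5) = 27 + 17 = 44)
(P*(-26))*d(-10, 9) = (44*(-26))*(-8*sqrt((-10)**2 + 9**2)) = -(-9152)*sqrt(100 + 81) = -(-9152)*sqrt(181) = 9152*sqrt(181)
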